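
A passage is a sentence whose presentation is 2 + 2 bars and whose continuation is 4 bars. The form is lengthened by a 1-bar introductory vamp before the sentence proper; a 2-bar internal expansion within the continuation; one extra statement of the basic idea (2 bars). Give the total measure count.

Basic sentence: 2 + 2 + 4 = 8 bars.
8 (basic form) + 1 (introduction) + 2 (internal expansion) + 2 (extra statement) = 13.

13 measures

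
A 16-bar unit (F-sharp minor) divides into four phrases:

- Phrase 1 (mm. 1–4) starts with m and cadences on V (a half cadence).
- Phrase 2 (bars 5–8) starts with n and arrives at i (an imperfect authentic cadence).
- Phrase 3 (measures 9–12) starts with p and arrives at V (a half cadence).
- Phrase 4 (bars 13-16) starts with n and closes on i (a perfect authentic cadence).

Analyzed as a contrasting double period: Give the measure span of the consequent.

In a double period the four phrases pair into a large antecedent (phrases 1–2, ending imperfect authentic cadence) and a large consequent (phrases 3–4, ending perfect authentic cadence). The consequent spans mm. 9–16.

measures 9–16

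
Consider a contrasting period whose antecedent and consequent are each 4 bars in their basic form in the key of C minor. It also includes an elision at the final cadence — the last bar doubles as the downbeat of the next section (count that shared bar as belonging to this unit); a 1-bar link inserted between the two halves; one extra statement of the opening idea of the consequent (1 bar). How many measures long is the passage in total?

10 measures

Basic contrasting period: 4 + 4 = 8 bars.
8 (basic form) + 1 (link) + 1 (extra statement) = 10.
The elision shares a bar with the next section but does not change this unit's count.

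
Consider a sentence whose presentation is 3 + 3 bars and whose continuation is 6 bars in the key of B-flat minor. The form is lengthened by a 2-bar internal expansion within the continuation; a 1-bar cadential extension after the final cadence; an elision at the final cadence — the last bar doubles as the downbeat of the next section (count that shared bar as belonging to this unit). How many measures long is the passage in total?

15 measures

Basic sentence: 3 + 3 + 6 = 12 bars.
12 (basic form) + 2 (internal expansion) + 1 (cadential extension) = 15.
The elision shares a bar with the next section but does not change this unit's count.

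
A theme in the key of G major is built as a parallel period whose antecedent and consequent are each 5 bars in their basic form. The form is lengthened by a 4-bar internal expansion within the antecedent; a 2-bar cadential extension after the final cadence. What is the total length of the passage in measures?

Basic parallel period: 5 + 5 = 10 bars.
10 (basic form) + 4 (internal expansion) + 2 (cadential extension) = 16.

16 measures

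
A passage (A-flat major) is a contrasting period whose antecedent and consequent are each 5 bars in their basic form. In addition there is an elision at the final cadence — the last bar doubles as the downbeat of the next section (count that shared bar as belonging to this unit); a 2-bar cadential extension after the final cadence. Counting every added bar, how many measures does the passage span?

Basic contrasting period: 5 + 5 = 10 bars.
10 (basic form) + 2 (cadential extension) = 12.
The elision shares a bar with the next section but does not change this unit's count.

12 measures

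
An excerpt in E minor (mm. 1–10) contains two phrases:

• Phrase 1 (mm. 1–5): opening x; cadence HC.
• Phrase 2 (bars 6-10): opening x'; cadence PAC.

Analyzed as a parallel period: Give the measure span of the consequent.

measures 6–10

The antecedent is the phrase ending with the weaker cadence (half cadence, phrase 1) and the consequent the one ending more conclusively (perfect authentic cadence, phrase 2); the consequent is mm. 6–10.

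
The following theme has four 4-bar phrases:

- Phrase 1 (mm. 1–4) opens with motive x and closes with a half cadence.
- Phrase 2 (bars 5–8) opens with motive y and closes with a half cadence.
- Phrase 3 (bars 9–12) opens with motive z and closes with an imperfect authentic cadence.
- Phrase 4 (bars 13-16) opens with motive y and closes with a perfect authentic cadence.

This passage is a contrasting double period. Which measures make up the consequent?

In a double period the four phrases pair into a large antecedent (phrases 1–2, ending half cadence) and a large consequent (phrases 3–4, ending perfect authentic cadence). The consequent spans measures 9–16.

measures 9–16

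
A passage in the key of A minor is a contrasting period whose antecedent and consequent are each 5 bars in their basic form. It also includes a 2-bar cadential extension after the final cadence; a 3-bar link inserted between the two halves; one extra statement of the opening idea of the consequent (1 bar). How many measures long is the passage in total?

16 measures

Basic contrasting period: 5 + 5 = 10 bars.
10 (basic form) + 2 (cadential extension) + 3 (link) + 1 (extra statement) = 16.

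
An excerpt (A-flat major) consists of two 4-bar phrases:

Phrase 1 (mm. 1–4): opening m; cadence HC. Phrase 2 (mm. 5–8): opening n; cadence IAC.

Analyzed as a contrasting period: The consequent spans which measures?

The antecedent is the phrase ending with the weaker cadence (half cadence, phrase 1) and the consequent the one ending more conclusively (imperfect authentic cadence, phrase 2); the consequent is bars 5–8.

measures 5–8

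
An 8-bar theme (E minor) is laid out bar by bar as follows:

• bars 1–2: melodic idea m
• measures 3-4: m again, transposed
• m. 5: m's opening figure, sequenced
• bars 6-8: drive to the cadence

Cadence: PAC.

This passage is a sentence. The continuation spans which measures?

After the presentation (mm. 1-4), the continuation covers the fragmentation through the cadence: measures 5-8.

measures 5–8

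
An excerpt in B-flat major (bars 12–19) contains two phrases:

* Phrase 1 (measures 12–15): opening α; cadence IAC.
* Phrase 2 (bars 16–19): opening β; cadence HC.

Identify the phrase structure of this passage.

The second phrase closes with a half cadence, which is not stronger than the first phrase's imperfect authentic cadence; without a weak→strong cadential pair there is no antecedent–consequent relationship, so this is a phrase group rather than a period.

phrase group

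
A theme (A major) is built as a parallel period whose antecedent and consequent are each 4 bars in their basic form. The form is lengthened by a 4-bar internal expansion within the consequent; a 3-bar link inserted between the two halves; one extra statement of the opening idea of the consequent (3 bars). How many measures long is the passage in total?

18 measures

Basic parallel period: 4 + 4 = 8 bars.
8 (basic form) + 4 (internal expansion) + 3 (link) + 3 (extra statement) = 18.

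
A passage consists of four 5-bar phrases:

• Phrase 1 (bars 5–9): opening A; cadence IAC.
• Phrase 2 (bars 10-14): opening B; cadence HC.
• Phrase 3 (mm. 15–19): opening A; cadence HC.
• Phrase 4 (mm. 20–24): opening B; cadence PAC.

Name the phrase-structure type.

parallel double period

Four phrases in two halves: the first half (mm. 5–14) ends with a half cadence, the second (mm. 15-24) with a perfect authentic cadence — a large antecedent–consequent pair, i.e. a double period.
Phrase 3 begins with the same material as phrase 1, making it parallel.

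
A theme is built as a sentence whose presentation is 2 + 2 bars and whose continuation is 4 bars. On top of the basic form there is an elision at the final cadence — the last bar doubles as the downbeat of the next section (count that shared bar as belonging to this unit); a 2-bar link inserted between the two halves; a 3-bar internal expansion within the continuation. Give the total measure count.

Basic sentence: 2 + 2 + 4 = 8 bars.
8 (basic form) + 2 (link) + 3 (internal expansion) = 13.
The elision shares a bar with the next section but does not change this unit's count.

13 measures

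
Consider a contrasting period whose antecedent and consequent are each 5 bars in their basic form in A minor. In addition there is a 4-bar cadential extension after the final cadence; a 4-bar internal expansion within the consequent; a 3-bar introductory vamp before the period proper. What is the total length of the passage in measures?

21 measures

Basic contrasting period: 5 + 5 = 10 bars.
10 (basic form) + 4 (cadential extension) + 4 (internal expansion) + 3 (introduction) = 21.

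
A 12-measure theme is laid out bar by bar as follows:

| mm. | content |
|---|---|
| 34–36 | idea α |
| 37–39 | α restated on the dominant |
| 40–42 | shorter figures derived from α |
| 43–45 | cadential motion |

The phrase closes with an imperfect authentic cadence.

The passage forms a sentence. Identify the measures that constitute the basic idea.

measures 34–36

The presentation of a sentence is the basic idea (mm. 34–36) plus its repetition (mm. 37-39); the basic idea is therefore mm. 34-36.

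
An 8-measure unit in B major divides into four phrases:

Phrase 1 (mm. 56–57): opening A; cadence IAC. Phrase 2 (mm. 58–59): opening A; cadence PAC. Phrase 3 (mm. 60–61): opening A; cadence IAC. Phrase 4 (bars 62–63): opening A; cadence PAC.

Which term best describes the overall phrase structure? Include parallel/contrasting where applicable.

repeated period

The cadence pattern IAC–PAC–IAC–PAC is weak–strong twice, and phrases 3–4 restate phrases 1–2: a period heard twice, not a double period (which would end weakly at phrase 2).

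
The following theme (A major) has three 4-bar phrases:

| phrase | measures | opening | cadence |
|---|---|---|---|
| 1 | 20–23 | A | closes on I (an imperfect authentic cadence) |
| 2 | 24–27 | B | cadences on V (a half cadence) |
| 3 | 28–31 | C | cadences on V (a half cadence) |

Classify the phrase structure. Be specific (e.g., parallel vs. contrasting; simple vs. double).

The final phrase closes with a half cadence, which is not stronger than the preceding half cadence; the 3 phrases lack an overall antecedent–consequent design and so form a phrase group.

phrase group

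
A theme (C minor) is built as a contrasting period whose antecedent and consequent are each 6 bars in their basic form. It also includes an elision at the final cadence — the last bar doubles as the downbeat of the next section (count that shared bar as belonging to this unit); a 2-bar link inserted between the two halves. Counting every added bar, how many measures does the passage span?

Basic contrasting period: 6 + 6 = 12 bars.
12 (basic form) + 2 (link) = 14.
The elision shares a bar with the next section but does not change this unit's count.

14 measures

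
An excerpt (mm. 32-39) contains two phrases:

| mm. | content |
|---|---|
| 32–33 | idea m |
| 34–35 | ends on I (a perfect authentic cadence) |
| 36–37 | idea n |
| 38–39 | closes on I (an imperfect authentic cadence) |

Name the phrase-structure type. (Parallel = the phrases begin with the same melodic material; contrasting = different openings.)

phrase group

The second phrase closes with an imperfect authentic cadence, which is not stronger than the first phrase's perfect authentic cadence; without a weak→strong cadential pair there is no antecedent–consequent relationship, so this is a phrase group rather than a period.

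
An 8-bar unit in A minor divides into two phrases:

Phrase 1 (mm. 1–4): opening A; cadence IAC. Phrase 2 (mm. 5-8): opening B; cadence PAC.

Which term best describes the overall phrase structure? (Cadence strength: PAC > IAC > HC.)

Phrase 1 ends with an imperfect authentic cadence (weaker) and phrase 2 with a perfect authentic cadence (stronger): antecedent + consequent = a period.
The two phrases open with different material (A / B), so the period is contrasting.

contrasting period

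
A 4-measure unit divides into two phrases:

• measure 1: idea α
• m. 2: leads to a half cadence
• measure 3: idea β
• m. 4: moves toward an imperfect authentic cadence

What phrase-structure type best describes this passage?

Phrase 1 ends with a half cadence (weaker) and phrase 2 with an imperfect authentic cadence (stronger): antecedent + consequent = a period.
The two phrases open with different material (α / β), so the period is contrasting.

contrasting period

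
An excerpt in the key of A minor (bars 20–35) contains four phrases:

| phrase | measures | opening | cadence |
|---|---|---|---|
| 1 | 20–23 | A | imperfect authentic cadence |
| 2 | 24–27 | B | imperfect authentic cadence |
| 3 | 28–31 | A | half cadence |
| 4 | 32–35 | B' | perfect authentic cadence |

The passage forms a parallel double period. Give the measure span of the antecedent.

measures 20–27

In a double period the first pair of phrases (ending imperfect authentic cadence) is the large antecedent and the second pair (ending perfect authentic cadence) is the large consequent; the antecedent is measures 20–27.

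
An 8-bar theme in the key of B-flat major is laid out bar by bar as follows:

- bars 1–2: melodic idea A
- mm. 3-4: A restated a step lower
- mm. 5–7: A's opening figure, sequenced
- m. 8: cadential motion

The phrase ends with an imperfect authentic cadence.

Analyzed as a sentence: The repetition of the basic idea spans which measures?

measures 3–4

The presentation of a sentence is the basic idea (mm. 1-2) plus its repetition (bars 3–4); the repetition of the basic idea is therefore mm. 3-4.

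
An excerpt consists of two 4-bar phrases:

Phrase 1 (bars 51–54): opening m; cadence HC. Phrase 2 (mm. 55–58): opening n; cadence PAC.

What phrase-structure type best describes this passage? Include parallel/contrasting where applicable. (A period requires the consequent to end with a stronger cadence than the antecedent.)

Phrase 1 ends with a half cadence (weaker) and phrase 2 with a perfect authentic cadence (stronger): antecedent + consequent = a period.
The two phrases open with different material (m / n), so the period is contrasting.

contrasting period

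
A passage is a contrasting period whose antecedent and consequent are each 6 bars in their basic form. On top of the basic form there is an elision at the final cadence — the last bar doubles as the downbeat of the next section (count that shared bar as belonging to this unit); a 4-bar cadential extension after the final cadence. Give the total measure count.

Basic contrasting period: 6 + 6 = 12 bars.
12 (basic form) + 4 (cadential extension) = 16.
The elision shares a bar with the next section but does not change this unit's count.

16 measures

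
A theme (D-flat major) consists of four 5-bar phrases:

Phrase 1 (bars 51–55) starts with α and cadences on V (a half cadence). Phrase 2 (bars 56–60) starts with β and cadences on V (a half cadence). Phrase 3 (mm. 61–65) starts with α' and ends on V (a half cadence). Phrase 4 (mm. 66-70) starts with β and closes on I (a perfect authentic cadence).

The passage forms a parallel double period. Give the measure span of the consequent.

In a double period the first pair of phrases (ending half cadence) is the large antecedent and the second pair (ending perfect authentic cadence) is the large consequent; the consequent is measures 61–70.

measures 61–70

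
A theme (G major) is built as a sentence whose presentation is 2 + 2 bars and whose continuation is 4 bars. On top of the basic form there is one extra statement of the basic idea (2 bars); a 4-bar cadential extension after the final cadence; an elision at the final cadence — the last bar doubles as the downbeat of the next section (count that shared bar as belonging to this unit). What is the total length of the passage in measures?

14 measures

Basic sentence: 2 + 2 + 4 = 8 bars.
8 (basic form) + 2 (extra statement) + 4 (cadential extension) = 14.
The elision shares a bar with the next section but does not change this unit's count.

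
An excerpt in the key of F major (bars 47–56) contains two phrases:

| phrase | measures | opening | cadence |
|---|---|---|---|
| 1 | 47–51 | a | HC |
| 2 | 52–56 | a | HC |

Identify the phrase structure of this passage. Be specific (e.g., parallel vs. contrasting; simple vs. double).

repeated phrase

Both phrases have the same opening (a) and the same cadence (half cadence): the second is a restatement, not a consequent, so this is a repeated phrase rather than a period.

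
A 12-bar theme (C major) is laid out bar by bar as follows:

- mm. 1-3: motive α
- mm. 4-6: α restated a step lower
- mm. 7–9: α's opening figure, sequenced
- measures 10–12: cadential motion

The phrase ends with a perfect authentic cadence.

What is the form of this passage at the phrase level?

Basic idea (measures 1–3) + its repetition (measures 4–6) form the presentation; fragmentation and cadence (mm. 7–12) form the continuation — the 12-bar whole is a sentence.

sentence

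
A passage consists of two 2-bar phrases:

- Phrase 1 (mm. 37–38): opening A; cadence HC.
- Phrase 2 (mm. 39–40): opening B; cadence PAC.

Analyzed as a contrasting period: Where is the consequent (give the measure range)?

measures 39–40

The antecedent is the phrase ending with the weaker cadence (half cadence, phrase 1) and the consequent the one ending more conclusively (perfect authentic cadence, phrase 2); the consequent is measures 39-40.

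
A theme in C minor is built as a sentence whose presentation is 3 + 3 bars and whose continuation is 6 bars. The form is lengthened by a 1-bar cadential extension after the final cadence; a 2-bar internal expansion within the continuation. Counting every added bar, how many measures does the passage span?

Basic sentence: 3 + 3 + 6 = 12 bars.
12 (basic form) + 1 (cadential extension) + 2 (internal expansion) = 15.

15 measures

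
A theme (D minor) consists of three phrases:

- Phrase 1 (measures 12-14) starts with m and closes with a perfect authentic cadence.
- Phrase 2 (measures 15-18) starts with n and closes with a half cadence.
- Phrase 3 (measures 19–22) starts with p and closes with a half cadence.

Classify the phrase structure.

The final phrase closes with a half cadence, which is not stronger than the preceding half cadence; the 3 phrases lack an overall antecedent–consequent design and so form a phrase group.

phrase group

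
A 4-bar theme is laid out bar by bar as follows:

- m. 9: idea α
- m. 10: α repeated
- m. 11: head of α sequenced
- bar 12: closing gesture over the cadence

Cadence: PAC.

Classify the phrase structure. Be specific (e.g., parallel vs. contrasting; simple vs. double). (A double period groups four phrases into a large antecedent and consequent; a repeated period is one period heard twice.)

sentence

Basic idea (measure 9) + its repetition (measure 10) form the presentation; fragmentation and cadence (bars 11-12) form the continuation — the 4-bar whole is a sentence.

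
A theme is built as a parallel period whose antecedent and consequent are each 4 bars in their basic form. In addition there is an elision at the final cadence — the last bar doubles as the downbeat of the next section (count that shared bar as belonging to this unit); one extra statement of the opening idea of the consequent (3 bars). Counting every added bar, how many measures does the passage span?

11 measures

Basic parallel period: 4 + 4 = 8 bars.
8 (basic form) + 3 (extra statement) = 11.
The elision shares a bar with the next section but does not change this unit's count.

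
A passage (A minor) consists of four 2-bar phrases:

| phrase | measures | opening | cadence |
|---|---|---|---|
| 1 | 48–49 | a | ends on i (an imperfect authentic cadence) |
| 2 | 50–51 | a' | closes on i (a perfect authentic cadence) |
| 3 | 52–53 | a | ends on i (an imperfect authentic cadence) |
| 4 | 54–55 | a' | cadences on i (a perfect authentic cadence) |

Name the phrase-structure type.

The cadence pattern IAC–PAC–IAC–PAC is weak–strong twice, and phrases 3–4 restate phrases 1–2: a period heard twice, not a double period (which would end weakly at phrase 2).

repeated period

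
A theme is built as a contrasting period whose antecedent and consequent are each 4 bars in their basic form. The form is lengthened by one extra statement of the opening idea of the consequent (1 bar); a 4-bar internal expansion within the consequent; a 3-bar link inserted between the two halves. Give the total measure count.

16 measures

Basic contrasting period: 4 + 4 = 8 bars.
8 (basic form) + 1 (extra statement) + 4 (internal expansion) + 3 (link) = 16.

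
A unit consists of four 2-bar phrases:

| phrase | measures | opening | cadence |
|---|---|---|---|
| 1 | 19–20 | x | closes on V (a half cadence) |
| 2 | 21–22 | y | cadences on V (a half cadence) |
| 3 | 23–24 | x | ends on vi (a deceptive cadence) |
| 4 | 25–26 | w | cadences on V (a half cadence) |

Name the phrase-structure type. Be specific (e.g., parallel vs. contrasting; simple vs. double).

phrase group

Phrase 4 ends with a half cadence, no stronger than phrase 2's half cadence, so the four phrases do not form a double period; nor do phrases 3–4 duplicate 1–2, so it is not a repeated period. With no phrase reaching a conclusive cadence, the passage is a phrase group.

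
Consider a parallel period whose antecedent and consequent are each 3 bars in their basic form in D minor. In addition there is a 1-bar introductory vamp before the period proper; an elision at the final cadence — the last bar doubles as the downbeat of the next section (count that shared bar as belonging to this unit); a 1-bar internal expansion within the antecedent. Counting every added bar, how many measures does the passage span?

8 measures

Basic parallel period: 3 + 3 = 6 bars.
6 (basic form) + 1 (introduction) + 1 (internal expansion) = 8.
The elision shares a bar with the next section but does not change this unit's count.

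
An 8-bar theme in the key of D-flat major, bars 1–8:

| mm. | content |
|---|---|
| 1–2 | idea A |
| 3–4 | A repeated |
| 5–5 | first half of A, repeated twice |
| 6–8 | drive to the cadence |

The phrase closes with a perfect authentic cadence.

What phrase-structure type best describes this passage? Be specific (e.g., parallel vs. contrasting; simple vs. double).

Basic idea (mm. 1–2) + its repetition (measures 3–4) form the presentation; fragmentation and cadence (mm. 5–8) form the continuation — the 8-bar whole is a sentence.

sentence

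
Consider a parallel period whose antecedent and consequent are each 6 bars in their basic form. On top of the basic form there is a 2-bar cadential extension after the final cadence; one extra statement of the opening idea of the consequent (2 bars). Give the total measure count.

16 measures

Basic parallel period: 6 + 6 = 12 bars.
12 (basic form) + 2 (cadential extension) + 2 (extra statement) = 16.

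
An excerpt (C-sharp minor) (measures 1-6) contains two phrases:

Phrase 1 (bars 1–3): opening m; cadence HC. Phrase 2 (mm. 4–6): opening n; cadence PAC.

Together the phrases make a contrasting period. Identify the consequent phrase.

The phrase ending with the weaker cadence (half cadence) is the antecedent; the one ending more conclusively (perfect authentic cadence) is the consequent. The consequent is phrase 2.

phrase 2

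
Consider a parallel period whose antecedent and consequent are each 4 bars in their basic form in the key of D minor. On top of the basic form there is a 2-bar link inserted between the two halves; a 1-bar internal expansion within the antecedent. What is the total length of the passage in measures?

11 measures

Basic parallel period: 4 + 4 = 8 bars.
8 (basic form) + 2 (link) + 1 (internal expansion) = 11.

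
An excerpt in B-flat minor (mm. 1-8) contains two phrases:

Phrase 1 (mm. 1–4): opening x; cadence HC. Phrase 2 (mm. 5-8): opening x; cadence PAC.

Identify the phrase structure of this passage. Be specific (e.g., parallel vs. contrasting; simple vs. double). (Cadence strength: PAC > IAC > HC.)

Phrase 1 ends with a half cadence (weaker) and phrase 2 with a perfect authentic cadence (stronger): antecedent + consequent = a period.
The two phrases open with the same material (x / x), so the period is parallel.

parallel period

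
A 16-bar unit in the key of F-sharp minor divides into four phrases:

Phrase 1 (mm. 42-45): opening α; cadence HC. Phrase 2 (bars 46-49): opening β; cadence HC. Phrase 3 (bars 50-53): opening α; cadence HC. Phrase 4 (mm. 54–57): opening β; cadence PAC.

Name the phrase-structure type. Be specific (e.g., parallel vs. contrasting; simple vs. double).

Four phrases in two halves: the first half (mm. 42–49) ends with a half cadence, the second (measures 50–57) with a perfect authentic cadence — a large antecedent–consequent pair, i.e. a double period.
Phrase 3 begins with the same material as phrase 1, making it parallel.

parallel double period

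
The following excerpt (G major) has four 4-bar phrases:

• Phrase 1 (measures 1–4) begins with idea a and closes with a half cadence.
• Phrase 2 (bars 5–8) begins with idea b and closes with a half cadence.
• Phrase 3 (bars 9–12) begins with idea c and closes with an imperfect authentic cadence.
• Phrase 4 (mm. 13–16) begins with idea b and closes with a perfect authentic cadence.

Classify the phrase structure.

contrasting double period

Four phrases in two halves: the first half (bars 1-8) ends with a half cadence, the second (measures 9-16) with a perfect authentic cadence — a large antecedent–consequent pair, i.e. a double period.
Phrase 3 begins with different material from phrase 1, making it contrasting.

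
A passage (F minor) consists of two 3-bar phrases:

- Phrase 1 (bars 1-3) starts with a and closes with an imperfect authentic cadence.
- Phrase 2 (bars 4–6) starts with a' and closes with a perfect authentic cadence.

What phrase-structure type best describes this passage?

Phrase 1 ends with an imperfect authentic cadence (weaker) and phrase 2 with a perfect authentic cadence (stronger): antecedent + consequent = a period.
The two phrases open with the same material (a / a'), so the period is parallel.

parallel period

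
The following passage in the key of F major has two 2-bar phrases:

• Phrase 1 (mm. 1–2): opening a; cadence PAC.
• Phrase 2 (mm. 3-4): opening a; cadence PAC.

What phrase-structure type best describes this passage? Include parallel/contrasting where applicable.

repeated phrase

Both phrases have the same opening (a) and the same cadence (perfect authentic cadence): the second is a restatement, not a consequent, so this is a repeated phrase rather than a period.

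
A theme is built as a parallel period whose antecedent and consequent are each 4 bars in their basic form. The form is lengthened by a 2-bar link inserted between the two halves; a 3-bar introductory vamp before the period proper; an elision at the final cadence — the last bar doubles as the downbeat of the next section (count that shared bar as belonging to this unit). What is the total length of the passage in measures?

Basic parallel period: 4 + 4 = 8 bars.
8 (basic form) + 2 (link) + 3 (introduction) = 13.
The elision shares a bar with the next section but does not change this unit's count.

13 measures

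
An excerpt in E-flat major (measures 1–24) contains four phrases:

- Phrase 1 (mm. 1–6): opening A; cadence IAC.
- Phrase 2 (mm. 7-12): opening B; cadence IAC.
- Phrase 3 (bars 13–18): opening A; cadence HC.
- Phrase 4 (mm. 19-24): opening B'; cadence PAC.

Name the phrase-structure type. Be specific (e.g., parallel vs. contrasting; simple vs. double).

Four phrases in two halves: the first half (bars 1-12) ends with an imperfect authentic cadence, the second (measures 13–24) with a perfect authentic cadence — a large antecedent–consequent pair, i.e. a double period.
Phrase 3 begins with the same material as phrase 1, making it parallel.

parallel double period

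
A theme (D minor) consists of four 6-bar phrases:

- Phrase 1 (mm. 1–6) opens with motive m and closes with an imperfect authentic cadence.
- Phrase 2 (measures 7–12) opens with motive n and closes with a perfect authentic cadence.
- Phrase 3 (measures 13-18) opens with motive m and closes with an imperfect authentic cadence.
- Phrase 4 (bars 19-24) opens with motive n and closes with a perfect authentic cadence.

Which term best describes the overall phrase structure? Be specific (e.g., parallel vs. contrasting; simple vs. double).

The cadence pattern IAC–PAC–IAC–PAC is weak–strong twice, and phrases 3–4 restate phrases 1–2: a period heard twice, not a double period (which would end weakly at phrase 2).

repeated period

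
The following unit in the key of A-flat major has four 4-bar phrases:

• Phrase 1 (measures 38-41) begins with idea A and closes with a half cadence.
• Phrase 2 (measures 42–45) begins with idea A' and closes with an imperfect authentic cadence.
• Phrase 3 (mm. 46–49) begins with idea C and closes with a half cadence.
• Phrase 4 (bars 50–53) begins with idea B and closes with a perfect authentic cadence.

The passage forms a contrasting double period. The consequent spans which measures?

measures 46–53

In a double period the four phrases pair into a large antecedent (phrases 1–2, ending imperfect authentic cadence) and a large consequent (phrases 3–4, ending perfect authentic cadence). The consequent spans measures 46–53.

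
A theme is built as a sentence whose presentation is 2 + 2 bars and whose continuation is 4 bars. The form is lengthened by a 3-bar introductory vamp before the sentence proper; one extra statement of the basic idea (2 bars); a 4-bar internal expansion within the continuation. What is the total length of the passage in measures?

17 measures

Basic sentence: 2 + 2 + 4 = 8 bars.
8 (basic form) + 3 (introduction) + 2 (extra statement) + 4 (internal expansion) = 17.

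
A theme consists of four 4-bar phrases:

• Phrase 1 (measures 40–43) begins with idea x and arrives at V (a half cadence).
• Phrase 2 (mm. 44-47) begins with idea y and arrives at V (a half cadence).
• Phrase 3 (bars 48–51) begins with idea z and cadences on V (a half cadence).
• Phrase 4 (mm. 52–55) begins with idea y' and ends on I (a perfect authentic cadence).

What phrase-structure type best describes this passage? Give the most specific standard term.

contrasting double period

Four phrases in two halves: the first half (measures 40–47) ends with a half cadence, the second (bars 48–55) with a perfect authentic cadence — a large antecedent–consequent pair, i.e. a double period.
Phrase 3 begins with different material from phrase 1, making it contrasting.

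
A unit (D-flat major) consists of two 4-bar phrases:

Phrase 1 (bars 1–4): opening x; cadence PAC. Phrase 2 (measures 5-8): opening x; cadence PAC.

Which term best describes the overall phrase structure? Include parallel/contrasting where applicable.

repeated phrase

Both phrases have the same opening (x) and the same cadence (perfect authentic cadence): the second is a restatement, not a consequent, so this is a repeated phrase rather than a period.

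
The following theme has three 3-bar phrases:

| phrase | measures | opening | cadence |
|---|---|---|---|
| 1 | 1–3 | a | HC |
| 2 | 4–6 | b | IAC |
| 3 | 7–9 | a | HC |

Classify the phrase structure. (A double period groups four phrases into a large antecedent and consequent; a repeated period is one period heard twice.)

phrase group

The final phrase closes with a half cadence, which is not stronger than the preceding imperfect authentic cadence; the 3 phrases lack an overall antecedent–consequent design and so form a phrase group.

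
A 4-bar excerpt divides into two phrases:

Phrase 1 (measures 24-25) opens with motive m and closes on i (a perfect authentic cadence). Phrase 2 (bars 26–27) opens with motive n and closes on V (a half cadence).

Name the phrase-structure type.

phrase group

The second phrase closes with a half cadence, which is not stronger than the first phrase's perfect authentic cadence; without a weak→strong cadential pair there is no antecedent–consequent relationship, so this is a phrase group rather than a period.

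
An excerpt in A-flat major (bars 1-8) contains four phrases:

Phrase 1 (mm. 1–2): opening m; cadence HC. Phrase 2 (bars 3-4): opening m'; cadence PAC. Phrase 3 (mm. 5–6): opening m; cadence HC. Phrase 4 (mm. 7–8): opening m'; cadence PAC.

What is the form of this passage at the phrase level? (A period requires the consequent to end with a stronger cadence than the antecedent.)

The cadence pattern HC–PAC–HC–PAC is weak–strong twice, and phrases 3–4 restate phrases 1–2: a period heard twice, not a double period (which would end weakly at phrase 2).

repeated period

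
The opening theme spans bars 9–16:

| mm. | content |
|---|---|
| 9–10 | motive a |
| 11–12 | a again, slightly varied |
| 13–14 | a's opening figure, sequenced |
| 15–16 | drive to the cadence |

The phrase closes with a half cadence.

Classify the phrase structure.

Basic idea (mm. 9–10) + its repetition (mm. 11-12) form the presentation; fragmentation and cadence (bars 13-16) form the continuation — the 8-bar whole is a sentence.

sentence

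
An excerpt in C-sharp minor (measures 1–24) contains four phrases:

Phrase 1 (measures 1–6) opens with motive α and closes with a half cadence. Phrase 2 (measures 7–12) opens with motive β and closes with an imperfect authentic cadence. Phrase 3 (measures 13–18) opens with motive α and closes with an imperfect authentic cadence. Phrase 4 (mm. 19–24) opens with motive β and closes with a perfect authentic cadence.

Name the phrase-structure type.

parallel double period

Four phrases in two halves: the first half (mm. 1-12) ends with an imperfect authentic cadence, the second (mm. 13-24) with a perfect authentic cadence — a large antecedent–consequent pair, i.e. a double period.
Phrase 3 begins with the same material as phrase 1, making it parallel.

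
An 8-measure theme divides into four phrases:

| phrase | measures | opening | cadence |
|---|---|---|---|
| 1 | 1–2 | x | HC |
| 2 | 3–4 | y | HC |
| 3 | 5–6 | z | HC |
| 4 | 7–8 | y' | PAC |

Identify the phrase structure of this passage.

contrasting double period

Four phrases in two halves: the first half (measures 1–4) ends with a half cadence, the second (mm. 5–8) with a perfect authentic cadence — a large antecedent–consequent pair, i.e. a double period.
Phrase 3 begins with different material from phrase 1, making it contrasting.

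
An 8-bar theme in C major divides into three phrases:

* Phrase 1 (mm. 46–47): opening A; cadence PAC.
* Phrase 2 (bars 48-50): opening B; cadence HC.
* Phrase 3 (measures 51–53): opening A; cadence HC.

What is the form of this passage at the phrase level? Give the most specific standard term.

phrase group

The final phrase closes with a half cadence, which is not stronger than the preceding half cadence; the 3 phrases lack an overall antecedent–consequent design and so form a phrase group.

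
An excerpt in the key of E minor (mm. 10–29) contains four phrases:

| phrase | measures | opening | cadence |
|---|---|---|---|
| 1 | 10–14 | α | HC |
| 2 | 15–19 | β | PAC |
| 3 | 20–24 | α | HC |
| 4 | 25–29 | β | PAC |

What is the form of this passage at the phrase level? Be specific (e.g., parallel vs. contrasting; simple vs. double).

repeated period

The cadence pattern HC–PAC–HC–PAC is weak–strong twice, and phrases 3–4 restate phrases 1–2: a period heard twice, not a double period (which would end weakly at phrase 2).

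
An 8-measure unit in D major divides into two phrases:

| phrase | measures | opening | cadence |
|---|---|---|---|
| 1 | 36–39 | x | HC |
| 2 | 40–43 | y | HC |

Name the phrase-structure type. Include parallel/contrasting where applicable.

phrase group

The second phrase closes with a half cadence, which is not stronger than the first phrase's half cadence; without a weak→strong cadential pair there is no antecedent–consequent relationship, so this is a phrase group rather than a period.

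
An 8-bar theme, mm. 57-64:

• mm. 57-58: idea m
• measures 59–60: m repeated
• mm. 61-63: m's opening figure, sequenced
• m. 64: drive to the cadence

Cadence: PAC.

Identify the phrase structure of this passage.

sentence

Basic idea (bars 57–58) + its repetition (mm. 59-60) form the presentation; fragmentation and cadence (measures 61-64) form the continuation — the 8-bar whole is a sentence.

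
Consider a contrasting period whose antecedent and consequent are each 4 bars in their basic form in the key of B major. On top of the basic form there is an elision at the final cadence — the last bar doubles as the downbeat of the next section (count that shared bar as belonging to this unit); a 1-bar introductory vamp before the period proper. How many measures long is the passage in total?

9 measures

Basic contrasting period: 4 + 4 = 8 bars.
8 (basic form) + 1 (introduction) = 9.
The elision shares a bar with the next section but does not change this unit's count.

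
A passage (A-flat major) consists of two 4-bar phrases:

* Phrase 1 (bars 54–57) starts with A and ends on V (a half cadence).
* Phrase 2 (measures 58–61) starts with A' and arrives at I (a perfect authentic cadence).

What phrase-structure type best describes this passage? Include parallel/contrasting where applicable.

parallel period

Phrase 1 ends with a half cadence (weaker) and phrase 2 with a perfect authentic cadence (stronger): antecedent + consequent = a period.
The two phrases open with the same material (A / A'), so the period is parallel.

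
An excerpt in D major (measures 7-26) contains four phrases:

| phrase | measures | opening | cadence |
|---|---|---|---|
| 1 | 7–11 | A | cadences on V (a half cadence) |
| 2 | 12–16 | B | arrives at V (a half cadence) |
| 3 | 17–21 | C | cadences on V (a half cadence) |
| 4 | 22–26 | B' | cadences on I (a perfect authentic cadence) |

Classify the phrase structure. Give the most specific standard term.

Four phrases in two halves: the first half (bars 7–16) ends with a half cadence, the second (mm. 17-26) with a perfect authentic cadence — a large antecedent–consequent pair, i.e. a double period.
Phrase 3 begins with different material from phrase 1, making it contrasting.

contrasting double period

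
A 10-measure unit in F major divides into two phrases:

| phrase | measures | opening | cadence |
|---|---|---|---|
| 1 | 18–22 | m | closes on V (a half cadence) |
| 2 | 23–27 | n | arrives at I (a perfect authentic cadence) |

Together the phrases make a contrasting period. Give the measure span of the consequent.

The phrase ending with the weaker cadence (half cadence) is the antecedent; the one ending more conclusively (perfect authentic cadence) is the consequent. The consequent is measures 23–27.

measures 23–27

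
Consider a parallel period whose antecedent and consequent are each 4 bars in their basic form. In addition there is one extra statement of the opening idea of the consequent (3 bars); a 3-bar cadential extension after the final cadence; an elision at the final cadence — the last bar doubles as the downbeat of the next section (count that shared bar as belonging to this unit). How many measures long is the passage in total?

Basic parallel period: 4 + 4 = 8 bars.
8 (basic form) + 3 (extra statement) + 3 (cadential extension) = 14.
The elision shares a bar with the next section but does not change this unit's count.

14 measures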